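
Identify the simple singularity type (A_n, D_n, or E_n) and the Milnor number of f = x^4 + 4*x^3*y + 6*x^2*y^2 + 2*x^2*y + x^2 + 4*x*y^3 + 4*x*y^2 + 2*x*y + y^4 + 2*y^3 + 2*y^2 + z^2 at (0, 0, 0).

Type A1, Milnor number mu = 1.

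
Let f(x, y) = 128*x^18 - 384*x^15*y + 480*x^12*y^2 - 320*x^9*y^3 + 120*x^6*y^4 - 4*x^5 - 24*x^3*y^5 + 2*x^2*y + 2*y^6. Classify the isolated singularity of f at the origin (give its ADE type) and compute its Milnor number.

Type D7, Milnor number mu = 7.

The Hessian of f at 0 is [[0, 0], [0, 0]] with rank 0, so corank 2. A Groebner basis of the Jacobian ideal J(f) in C{x,y} is {x^2/6 + y^5, x^3, x*y}; counting standard monomials gives mu = 7. Corank 2; j^3 = 2*x^2*y has shape L^2 M (L != M), so D-series; mu = 7 gives D_7.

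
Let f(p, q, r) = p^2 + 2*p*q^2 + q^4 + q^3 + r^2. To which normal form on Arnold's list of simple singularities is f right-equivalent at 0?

The Hessian of f at 0 has rank 2. Corank 1: A-series; mu = 2 gives A_2.

A_{2}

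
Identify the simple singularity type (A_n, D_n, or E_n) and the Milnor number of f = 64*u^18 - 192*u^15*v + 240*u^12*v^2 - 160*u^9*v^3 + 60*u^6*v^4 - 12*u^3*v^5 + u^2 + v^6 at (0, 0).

Type A_{5}, Milnor number mu = 5.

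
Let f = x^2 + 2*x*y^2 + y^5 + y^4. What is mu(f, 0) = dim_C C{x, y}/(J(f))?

The Hessian of f at 0 has rank 1. Corank 1: A-series; mu = 4 gives A_4.

4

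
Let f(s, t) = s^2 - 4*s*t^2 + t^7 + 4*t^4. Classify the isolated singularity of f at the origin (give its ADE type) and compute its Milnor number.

Type A_{6}, Milnor number mu = 6.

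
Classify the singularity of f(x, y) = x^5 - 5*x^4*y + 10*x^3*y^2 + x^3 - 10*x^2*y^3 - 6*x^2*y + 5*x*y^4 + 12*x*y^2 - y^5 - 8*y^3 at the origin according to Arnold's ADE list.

E_{8}

The Hessian of f at 0 has rank 0. Corank 2; j^3 = (x - 2*y)^3 is a perfect cube, so E-series; the 5-jet and mu = 8 give E_8.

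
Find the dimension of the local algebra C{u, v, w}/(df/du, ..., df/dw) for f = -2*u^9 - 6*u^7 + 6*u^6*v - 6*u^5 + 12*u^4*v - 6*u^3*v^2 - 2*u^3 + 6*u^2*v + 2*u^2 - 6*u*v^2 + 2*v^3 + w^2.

2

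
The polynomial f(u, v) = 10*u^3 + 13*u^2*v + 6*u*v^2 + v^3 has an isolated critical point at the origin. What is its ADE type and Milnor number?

The Hessian of f at 0 has rank 0. Corank 2; j^3 = (2*u + v)*(5*u^2 + 4*u*v + v^2) splits into three distinct lines over C (the quadratic factor has nonzero discriminant), so D_4.

Type D_4, Milnor number mu = 4.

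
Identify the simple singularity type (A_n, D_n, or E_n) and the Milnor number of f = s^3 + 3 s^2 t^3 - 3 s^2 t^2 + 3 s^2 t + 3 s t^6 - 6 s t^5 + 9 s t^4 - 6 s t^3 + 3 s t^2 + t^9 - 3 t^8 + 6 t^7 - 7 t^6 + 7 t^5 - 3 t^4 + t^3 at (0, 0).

Type E_{8}, Milnor number mu = 8.

The Hessian of f at 0 is [[0, 0], [0, 0]] with rank 0, so corank 2. A Groebner basis of the Jacobian ideal J(f) in C{s,t} is {s^2/2 + s*t^3 - s*t^2 + s*t - t^3 + t^2/2, t^4, s^3 - 3*s^2 + 3*s*t^2 - 6*s*t + 4*t^3 - 3*t^2, s^2*t + s^2 + 2*s*t - t^3 + t^2}; counting standard monomials gives mu = 8. Corank 2; j^3 = (s + t)^3 is a perfect cube, so E-series; the 5-jet and mu = 8 give E_8.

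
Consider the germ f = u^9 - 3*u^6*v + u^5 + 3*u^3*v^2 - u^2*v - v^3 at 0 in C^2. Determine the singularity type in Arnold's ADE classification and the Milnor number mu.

Type D_4, Milnor number mu = 4.

The Hessian of f at 0 has rank 0. Corank 2; j^3 = -v*(u^2 + v^2) splits into three distinct lines over C (the quadratic factor has nonzero discriminant), so D_4.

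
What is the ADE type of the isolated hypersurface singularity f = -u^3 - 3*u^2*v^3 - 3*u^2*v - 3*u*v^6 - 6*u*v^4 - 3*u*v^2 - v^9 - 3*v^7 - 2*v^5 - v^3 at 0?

E_{8}

The Hessian of f at 0 has rank 0. Corank 2; j^3 = -(u + v)^3 is a perfect cube, so E-series; the 5-jet and mu = 8 give E_8.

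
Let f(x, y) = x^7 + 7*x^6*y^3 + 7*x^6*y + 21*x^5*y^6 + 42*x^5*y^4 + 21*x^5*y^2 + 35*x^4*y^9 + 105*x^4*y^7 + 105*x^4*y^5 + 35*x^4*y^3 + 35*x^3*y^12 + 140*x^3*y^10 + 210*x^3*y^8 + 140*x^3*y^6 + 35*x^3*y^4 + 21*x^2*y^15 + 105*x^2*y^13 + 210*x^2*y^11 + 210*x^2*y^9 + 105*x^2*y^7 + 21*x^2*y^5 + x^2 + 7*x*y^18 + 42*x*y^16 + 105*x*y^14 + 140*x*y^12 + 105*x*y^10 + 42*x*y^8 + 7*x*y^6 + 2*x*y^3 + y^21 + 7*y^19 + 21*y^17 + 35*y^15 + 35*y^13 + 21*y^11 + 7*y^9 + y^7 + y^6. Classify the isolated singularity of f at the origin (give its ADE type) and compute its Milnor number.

Type A_6, Milnor number mu = 6.

The Hessian of f at 0 is [[2, 0], [0, 0]] with rank 1, so corank 1. A Groebner basis of the Jacobian ideal J(f) in C{x,y} is {x + y^3, x^2}; counting standard monomials gives mu = 6. Corank 1: A-series; mu = 6 gives A_6.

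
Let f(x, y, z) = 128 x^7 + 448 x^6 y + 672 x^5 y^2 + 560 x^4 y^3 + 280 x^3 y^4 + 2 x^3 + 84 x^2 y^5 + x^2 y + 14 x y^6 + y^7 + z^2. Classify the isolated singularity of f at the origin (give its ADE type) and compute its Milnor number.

Type D_{8}, Milnor number mu = 8.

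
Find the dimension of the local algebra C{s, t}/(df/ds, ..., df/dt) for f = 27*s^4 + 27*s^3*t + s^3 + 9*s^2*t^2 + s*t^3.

The Hessian of f at 0 has rank 0. Corank 2; j^3 = s^3 is a perfect cube, so E-series; the 4-jet and mu = 7 give E_7.

7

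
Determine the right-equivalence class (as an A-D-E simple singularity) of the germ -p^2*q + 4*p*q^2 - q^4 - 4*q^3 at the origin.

The Hessian of f at 0 has rank 0. Corank 2; j^3 = -q*(p - 2*q)^2 has shape L^2 M (L != M), so D-series; mu = 5 gives D_5.

D_5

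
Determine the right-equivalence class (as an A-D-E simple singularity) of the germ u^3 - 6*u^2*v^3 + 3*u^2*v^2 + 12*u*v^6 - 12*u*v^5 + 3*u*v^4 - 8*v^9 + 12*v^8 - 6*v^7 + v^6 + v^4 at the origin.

The Hessian of f at 0 has rank 0. Corank 2; j^3 = u^3 is a perfect cube, so E-series; the 4-jet and mu = 6 give E_6.

E_6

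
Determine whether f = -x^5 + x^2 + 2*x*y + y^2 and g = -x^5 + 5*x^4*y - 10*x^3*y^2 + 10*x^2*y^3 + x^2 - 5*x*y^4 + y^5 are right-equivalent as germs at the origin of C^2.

The Hessian of f at 0 is [[2, 2], [2, 2]] with rank 1, so corank 1. A Groebner basis of the Jacobian ideal J(f) in C{x,y} is {y^4, x + y}; counting standard monomials gives mu = 4. Corank 1: A-series; mu = 4 gives A_4. The Hessian of g at 0 is [[2, 0], [0, 0]] with rank 1, so corank 1. A Groebner basis of the Jacobian ideal J(g) in C{x,y} is {y^4, x}; counting standard monomials gives mu = 4. Corank 1: A-series; mu = 4 gives A_4. Both have type A_4, hence right-equivalent.

Yes.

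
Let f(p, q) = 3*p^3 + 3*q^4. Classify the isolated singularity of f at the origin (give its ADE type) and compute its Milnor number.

Type E6, Milnor number mu = 6.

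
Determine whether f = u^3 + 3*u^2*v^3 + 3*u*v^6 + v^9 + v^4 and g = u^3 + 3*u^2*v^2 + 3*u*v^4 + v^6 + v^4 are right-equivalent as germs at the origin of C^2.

Yes.

The Hessian of f at 0 is [[0, 0], [0, 0]] with rank 0, so corank 2. A Groebner basis of the Jacobian ideal J(f) in C{u,v} is {v^3, u^2}; counting standard monomials gives mu = 6. Corank 2; j^3 = u^3 is a perfect cube, so E-series; the 4-jet and mu = 6 give E_6. The Hessian of g at 0 is [[0, 0], [0, 0]] with rank 0, so corank 2. A Groebner basis of the Jacobian ideal J(g) in C{u,v} is {u^3, u^2*v, u^2/2 + u*v^2, v^3}; counting standard monomials gives mu = 6. Corank 2; j^3 = u^3 is a perfect cube, so E-series; the 4-jet and mu = 6 give E_6. Both have type E_6, hence right-equivalent.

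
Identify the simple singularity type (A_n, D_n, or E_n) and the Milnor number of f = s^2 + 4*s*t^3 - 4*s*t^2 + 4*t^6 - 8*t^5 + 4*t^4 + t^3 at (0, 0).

Type A_{2}, Milnor number mu = 2.

The Hessian of f at 0 is [[2, 0], [0, 0]] with rank 1, so corank 1. A Groebner basis of the Jacobian ideal J(f) in C{s,t} is {t^2, s}; counting standard monomials gives mu = 2. Corank 1: A-series; mu = 2 gives A_2.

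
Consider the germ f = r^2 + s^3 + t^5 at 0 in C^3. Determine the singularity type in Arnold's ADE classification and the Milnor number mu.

Type E_{8}, Milnor number mu = 8.

The Hessian of f at 0 is [[0, 0, 0], [0, 0, 0], [0, 0, 2]] with rank 1, so corank 2. A Groebner basis of the Jacobian ideal J(f) in C{s,t,r} is {t^4, s^2, r}; counting standard monomials gives mu = 8. Corank 2; j^3 = s^3 is a perfect cube, so E-series; the 5-jet and mu = 8 give E_8.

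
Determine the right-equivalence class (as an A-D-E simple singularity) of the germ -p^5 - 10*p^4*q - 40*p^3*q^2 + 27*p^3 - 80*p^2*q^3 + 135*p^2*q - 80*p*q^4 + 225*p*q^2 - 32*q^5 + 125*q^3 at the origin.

E_8

The Hessian of f at 0 has rank 0. Corank 2; j^3 = (3*p + 5*q)^3 is a perfect cube, so E-series; the 5-jet and mu = 8 give E_8.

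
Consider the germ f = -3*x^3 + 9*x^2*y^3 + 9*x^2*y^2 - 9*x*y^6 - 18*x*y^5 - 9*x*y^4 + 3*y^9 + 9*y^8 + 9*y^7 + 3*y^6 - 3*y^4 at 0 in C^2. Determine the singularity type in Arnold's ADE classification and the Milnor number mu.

The Hessian of f at 0 has rank 0. Corank 2; j^3 = -3*x^3 is a perfect cube, so E-series; the 4-jet and mu = 6 give E_6.

Type E6, Milnor number mu = 6.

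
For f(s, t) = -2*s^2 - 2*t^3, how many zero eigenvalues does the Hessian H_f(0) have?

1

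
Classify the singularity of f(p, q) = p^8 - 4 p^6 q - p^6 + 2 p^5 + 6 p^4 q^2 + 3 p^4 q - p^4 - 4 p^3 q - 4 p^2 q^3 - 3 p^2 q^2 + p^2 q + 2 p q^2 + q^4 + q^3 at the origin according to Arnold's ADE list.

The Hessian of f at 0 has rank 0. Corank 2; j^3 = q*(p + q)^2 has shape L^2 M (L != M), so D-series; mu = 5 gives D_5.

D5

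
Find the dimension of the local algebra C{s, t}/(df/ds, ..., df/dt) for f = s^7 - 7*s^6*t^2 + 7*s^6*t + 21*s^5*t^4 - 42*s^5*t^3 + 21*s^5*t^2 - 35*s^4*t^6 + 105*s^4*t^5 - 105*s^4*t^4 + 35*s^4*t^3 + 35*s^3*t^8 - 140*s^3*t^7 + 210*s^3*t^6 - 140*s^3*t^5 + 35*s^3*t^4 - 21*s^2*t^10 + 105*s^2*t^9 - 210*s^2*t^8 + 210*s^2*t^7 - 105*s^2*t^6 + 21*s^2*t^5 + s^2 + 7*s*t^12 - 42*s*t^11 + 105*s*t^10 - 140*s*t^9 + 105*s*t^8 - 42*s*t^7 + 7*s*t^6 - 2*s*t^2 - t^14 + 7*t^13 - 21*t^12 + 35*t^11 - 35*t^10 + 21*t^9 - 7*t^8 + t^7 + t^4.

6

The Hessian of f at 0 is [[2, 0], [0, 0]] with rank 1, so corank 1. A Groebner basis of the Jacobian ideal J(f) in C{s,t} is {s^3, -s + t^2}; counting standard monomials gives mu = 6. Corank 1: A-series; mu = 6 gives A_6.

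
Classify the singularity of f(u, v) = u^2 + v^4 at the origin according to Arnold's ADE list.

The Hessian of f at 0 has rank 1. Corank 1: A-series; mu = 3 gives A_3.

A_{3}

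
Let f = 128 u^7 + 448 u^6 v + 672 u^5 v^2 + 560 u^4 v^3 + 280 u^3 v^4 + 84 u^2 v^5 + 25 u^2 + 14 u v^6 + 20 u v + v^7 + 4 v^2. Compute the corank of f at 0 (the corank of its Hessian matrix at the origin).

Hessian at 0 has rank 1.

1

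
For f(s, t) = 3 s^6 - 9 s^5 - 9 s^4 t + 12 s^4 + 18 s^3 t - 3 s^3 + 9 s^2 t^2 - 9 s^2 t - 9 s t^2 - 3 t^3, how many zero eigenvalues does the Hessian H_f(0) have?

2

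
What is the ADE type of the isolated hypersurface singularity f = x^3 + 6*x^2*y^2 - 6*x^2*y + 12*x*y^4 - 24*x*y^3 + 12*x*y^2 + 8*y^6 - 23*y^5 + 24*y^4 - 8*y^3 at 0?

E_8

The Hessian of f at 0 is [[0, 0], [0, 0]] with rank 0, so corank 2. A Groebner basis of the Jacobian ideal J(f) in C{x,y} is {y^4, x^3 - 6*x^2*y - 3*x^2 + 12*x*y + 16*y^3 - 12*y^2, x^2/4 + x*y^2 - x*y - 2*y^3 + y^2}; counting standard monomials gives mu = 8. Corank 2; j^3 = (x - 2*y)^3 is a perfect cube, so E-series; the 5-jet and mu = 8 give E_8.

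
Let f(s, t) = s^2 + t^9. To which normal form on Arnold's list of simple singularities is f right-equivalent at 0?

A_8

The Hessian of f at 0 has rank 1. Corank 1: A-series; mu = 8 gives A_8.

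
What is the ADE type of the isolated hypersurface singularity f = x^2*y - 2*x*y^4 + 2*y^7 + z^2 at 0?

D_{8}

The Hessian of f at 0 has rank 1. Corank 2; j^3 = x^2*y has shape L^2 M (L != M), so D-series; mu = 8 gives D_8.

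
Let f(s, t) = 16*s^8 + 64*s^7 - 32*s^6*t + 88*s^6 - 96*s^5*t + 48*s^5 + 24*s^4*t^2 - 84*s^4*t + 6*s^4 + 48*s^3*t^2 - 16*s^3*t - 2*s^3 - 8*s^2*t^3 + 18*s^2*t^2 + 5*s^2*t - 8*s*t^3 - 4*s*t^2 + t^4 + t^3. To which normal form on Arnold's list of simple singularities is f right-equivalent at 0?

The Hessian of f at 0 has rank 0. Corank 2; j^3 = -(s - t)^2*(2*s - t) has shape L^2 M (L != M), so D-series; mu = 5 gives D_5.

D5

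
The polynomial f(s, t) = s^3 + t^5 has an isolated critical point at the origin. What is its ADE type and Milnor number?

Type E_8, Milnor number mu = 8.

The Hessian of f at 0 is [[0, 0], [0, 0]] with rank 0, so corank 2. A Groebner basis of the Jacobian ideal J(f) in C{s,t} is {t^4, s^2}; counting standard monomials gives mu = 8. Corank 2; j^3 = s^3 is a perfect cube, so E-series; the 5-jet and mu = 8 give E_8.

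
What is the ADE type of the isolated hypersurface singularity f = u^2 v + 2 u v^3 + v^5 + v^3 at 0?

The Hessian of f at 0 is [[0, 0], [0, 0]] with rank 0, so corank 2. A Groebner basis of the Jacobian ideal J(f) in C{u,v} is {v^3, u^2 + 3*v^2, u*v}; counting standard monomials gives mu = 4. Corank 2; j^3 = v*(u^2 + v^2) splits into three distinct lines over C (the quadratic factor has nonzero discriminant), so D_4.

D_4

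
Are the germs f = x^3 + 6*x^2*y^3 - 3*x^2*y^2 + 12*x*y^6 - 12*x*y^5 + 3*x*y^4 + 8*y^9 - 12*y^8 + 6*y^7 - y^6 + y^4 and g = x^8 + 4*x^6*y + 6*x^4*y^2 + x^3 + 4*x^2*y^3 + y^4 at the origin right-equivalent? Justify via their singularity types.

Yes.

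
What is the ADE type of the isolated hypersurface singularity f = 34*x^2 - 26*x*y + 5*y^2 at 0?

A1

The Hessian of f at 0 is [[68, -26], [-26, 10]] with rank 2, so corank 0. A Groebner basis of the Jacobian ideal J(f) in C{x,y} is {x, y}; counting standard monomials gives mu = 1. Corank 0: nondegenerate Morse point, so A_1.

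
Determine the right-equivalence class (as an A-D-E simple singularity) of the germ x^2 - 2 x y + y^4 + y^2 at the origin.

The Hessian of f at 0 has rank 1. Corank 1: A-series; mu = 3 gives A_3.

A_3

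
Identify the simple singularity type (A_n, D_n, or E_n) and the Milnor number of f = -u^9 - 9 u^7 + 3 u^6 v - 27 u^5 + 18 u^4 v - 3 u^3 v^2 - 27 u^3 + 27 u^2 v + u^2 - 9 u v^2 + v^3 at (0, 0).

The Hessian of f at 0 has rank 1. Corank 1: A-series; mu = 2 gives A_2.

Type A2, Milnor number mu = 2.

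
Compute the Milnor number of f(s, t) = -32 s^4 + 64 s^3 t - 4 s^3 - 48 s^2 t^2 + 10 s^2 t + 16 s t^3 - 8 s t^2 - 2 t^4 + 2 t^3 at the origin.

5

The Hessian of f at 0 has rank 0. Corank 2; j^3 = -2*(s - t)^2*(2*s - t) has shape L^2 M (L != M), so D-series; mu = 5 gives D_5.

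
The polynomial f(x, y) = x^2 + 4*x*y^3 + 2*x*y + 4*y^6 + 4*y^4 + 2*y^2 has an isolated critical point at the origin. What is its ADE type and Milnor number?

Type A_1, Milnor number mu = 1.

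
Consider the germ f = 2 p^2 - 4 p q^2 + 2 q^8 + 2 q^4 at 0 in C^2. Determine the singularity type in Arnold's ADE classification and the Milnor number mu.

Type A_7, Milnor number mu = 7.

The Hessian of f at 0 has rank 1. Corank 1: A-series; mu = 7 gives A_7.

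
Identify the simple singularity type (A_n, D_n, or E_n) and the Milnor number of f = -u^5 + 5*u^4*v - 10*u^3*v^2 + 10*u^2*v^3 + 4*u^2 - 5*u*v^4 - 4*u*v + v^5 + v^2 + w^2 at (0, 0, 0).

The Hessian of f at 0 has rank 2. Corank 1: A-series; mu = 4 gives A_4.

Type A4, Milnor number mu = 4.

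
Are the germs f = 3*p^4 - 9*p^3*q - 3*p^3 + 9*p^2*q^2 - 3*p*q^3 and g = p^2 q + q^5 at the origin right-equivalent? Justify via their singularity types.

No.

The Hessian of f at 0 has rank 0. Corank 2; j^3 = -3*p^3 is a perfect cube, so E-series; the 4-jet and mu = 7 give E_7. The Hessian of g at 0 has rank 0. Corank 2; j^3 = p^2*q has shape L^2 M (L != M), so D-series; mu = 6 gives D_6. f is E_7 but g is D_6, hence not right-equivalent.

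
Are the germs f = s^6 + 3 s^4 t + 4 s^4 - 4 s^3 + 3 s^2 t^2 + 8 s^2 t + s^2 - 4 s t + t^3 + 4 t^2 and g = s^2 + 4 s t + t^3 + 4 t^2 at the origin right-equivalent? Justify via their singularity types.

Yes.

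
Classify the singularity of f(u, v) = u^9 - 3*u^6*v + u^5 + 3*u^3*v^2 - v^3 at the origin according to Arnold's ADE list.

E_8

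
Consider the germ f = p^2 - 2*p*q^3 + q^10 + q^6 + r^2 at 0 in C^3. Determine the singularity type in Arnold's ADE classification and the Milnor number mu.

The Hessian of f at 0 has rank 2. Corank 1: A-series; mu = 9 gives A_9.

Type A_9, Milnor number mu = 9.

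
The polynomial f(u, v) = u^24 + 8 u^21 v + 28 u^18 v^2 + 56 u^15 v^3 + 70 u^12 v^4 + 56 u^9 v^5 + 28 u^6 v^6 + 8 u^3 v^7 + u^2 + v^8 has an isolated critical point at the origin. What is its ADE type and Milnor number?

Type A_7, Milnor number mu = 7.

The Hessian of f at 0 has rank 1. Corank 1: A-series; mu = 7 gives A_7.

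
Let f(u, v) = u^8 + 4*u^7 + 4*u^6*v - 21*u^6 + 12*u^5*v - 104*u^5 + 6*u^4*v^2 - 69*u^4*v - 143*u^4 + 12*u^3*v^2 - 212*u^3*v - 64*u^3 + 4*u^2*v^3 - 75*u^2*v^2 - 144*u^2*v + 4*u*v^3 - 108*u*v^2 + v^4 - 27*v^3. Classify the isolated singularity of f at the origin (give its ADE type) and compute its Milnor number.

Type E6, Milnor number mu = 6.

The Hessian of f at 0 has rank 0. Corank 2; j^3 = -(4*u + 3*v)^3 is a perfect cube, so E-series; the 4-jet and mu = 6 give E_6.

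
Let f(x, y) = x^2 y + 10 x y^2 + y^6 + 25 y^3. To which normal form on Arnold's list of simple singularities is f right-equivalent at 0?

The Hessian of f at 0 has rank 0. Corank 2; j^3 = y*(x + 5*y)^2 has shape L^2 M (L != M), so D-series; mu = 7 gives D_7.

D_7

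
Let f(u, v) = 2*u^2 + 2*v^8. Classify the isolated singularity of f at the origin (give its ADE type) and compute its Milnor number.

The Hessian of f at 0 has rank 1. Corank 1: A-series; mu = 7 gives A_7.

Type A7, Milnor number mu = 7.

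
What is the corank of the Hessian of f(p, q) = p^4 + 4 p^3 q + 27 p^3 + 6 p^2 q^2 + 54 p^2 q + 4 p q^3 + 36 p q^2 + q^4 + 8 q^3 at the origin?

2

Hessian at 0 has rank 0.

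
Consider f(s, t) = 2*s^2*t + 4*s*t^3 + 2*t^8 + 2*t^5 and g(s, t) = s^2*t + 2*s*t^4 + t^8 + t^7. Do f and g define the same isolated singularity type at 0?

Yes.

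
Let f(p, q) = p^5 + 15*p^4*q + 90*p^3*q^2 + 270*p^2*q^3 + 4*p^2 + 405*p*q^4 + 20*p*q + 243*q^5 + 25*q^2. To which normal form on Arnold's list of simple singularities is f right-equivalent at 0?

A_{4}

The Hessian of f at 0 is [[8, 20], [20, 50]] with rank 1, so corank 1. A Groebner basis of the Jacobian ideal J(f) in C{p,q} is {q^4, p + 5*q/2}; counting standard monomials gives mu = 4. Corank 1: A-series; mu = 4 gives A_4.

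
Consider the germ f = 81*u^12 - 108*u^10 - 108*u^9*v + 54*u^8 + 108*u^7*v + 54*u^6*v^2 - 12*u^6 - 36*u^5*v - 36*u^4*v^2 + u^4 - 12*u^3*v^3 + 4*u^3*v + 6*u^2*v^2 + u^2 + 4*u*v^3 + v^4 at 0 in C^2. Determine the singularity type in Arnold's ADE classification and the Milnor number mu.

Type A_3, Milnor number mu = 3.

The Hessian of f at 0 has rank 1. Corank 1: A-series; mu = 3 gives A_3.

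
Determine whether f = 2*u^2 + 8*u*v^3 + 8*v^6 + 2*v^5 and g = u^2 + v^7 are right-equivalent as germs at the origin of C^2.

No.

The Hessian of f at 0 has rank 1. Corank 1: A-series; mu = 4 gives A_4. The Hessian of g at 0 has rank 1. Corank 1: A-series; mu = 6 gives A_6. f is A_4 but g is A_6, hence not right-equivalent.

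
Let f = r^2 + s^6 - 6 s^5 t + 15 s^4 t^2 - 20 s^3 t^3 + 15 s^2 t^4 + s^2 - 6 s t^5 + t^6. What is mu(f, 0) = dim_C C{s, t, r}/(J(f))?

5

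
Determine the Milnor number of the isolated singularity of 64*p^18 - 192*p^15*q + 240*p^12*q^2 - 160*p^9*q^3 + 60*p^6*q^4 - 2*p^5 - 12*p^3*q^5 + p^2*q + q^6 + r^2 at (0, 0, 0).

The Hessian of f at 0 has rank 1. Corank 2; j^3 = p^2*q has shape L^2 M (L != M), so D-series; mu = 7 gives D_7.

7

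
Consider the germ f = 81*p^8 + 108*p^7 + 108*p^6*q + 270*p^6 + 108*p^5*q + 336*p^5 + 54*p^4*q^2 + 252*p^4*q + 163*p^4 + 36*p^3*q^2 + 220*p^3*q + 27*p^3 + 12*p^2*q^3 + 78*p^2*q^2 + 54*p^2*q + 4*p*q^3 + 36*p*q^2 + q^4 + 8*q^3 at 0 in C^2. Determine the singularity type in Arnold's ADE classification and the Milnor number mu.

Type E6, Milnor number mu = 6.

The Hessian of f at 0 has rank 0. Corank 2; j^3 = (3*p + 2*q)^3 is a perfect cube, so E-series; the 4-jet and mu = 6 give E_6.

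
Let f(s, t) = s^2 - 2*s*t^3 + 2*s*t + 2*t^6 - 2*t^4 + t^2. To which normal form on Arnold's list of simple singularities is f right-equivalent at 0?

A_{5}

The Hessian of f at 0 has rank 1. Corank 1: A-series; mu = 5 gives A_5.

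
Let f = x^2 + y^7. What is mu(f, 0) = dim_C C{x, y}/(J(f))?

6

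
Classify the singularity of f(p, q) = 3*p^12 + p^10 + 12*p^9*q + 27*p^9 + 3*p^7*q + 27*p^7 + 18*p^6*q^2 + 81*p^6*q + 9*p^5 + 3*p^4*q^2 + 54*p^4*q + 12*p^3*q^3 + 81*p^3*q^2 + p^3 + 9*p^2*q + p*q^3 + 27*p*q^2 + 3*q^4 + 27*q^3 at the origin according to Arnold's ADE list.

The Hessian of f at 0 is [[0, 0], [0, 0]] with rank 0, so corank 2. A Groebner basis of the Jacobian ideal J(f) in C{p,q} is {p^3 + 9*p^2*q + 162*p^2 + 972*p*q + 1458*q^2, -9*p^2 + p*q^2 - 54*p*q - 81*q^2, 3*p^2 + 18*p*q + q^3 + 27*q^2}; counting standard monomials gives mu = 7. Corank 2; j^3 = (p + 3*q)^3 is a perfect cube, so E-series; the 4-jet and mu = 7 give E_7.

E_{7}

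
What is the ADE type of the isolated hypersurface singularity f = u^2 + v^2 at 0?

A1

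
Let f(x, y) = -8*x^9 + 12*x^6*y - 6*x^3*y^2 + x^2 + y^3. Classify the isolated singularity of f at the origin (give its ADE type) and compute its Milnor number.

The Hessian of f at 0 is [[2, 0], [0, 0]] with rank 1, so corank 1. A Groebner basis of the Jacobian ideal J(f) in C{x,y} is {y^2, x}; counting standard monomials gives mu = 2. Corank 1: A-series; mu = 2 gives A_2.

Type A_2, Milnor number mu = 2.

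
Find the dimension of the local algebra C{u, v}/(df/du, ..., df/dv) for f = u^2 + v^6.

5

The Hessian of f at 0 is [[2, 0], [0, 0]] with rank 1, so corank 1. A Groebner basis of the Jacobian ideal J(f) in C{u,v} is {v^5, u}; counting standard monomials gives mu = 5. Corank 1: A-series; mu = 5 gives A_5.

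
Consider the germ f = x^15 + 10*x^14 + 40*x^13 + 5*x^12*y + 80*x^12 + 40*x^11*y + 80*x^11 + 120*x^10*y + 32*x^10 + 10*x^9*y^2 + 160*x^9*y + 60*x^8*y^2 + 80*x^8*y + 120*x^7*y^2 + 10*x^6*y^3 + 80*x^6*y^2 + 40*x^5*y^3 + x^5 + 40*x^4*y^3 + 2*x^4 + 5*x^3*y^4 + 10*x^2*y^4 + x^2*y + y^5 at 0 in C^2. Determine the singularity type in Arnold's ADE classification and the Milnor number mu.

The Hessian of f at 0 is [[0, 0], [0, 0]] with rank 0, so corank 2. A Groebner basis of the Jacobian ideal J(f) in C{x,y} is {x^2/5 + y^4, x^3, x*y}; counting standard monomials gives mu = 6. Corank 2; j^3 = x^2*y has shape L^2 M (L != M), so D-series; mu = 6 gives D_6.

Type D6, Milnor number mu = 6.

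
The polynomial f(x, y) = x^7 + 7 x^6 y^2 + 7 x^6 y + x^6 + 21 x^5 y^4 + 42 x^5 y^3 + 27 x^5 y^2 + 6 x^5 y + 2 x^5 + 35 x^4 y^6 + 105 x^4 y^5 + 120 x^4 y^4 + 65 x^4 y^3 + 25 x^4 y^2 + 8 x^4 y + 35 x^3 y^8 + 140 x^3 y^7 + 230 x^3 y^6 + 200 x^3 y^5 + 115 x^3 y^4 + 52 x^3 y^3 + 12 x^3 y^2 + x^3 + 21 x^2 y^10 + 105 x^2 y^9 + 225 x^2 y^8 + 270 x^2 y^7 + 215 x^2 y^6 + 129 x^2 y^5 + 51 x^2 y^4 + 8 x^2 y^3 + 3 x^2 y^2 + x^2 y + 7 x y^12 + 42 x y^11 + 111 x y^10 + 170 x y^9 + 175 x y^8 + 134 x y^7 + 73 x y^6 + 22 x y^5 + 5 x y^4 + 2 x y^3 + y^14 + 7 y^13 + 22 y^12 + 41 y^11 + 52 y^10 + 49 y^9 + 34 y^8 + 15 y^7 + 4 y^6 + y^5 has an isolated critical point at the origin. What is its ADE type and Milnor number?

The Hessian of f at 0 has rank 0. Corank 2; j^3 = x^2*(x + y) has shape L^2 M (L != M), so D-series; mu = 7 gives D_7.

Type D7, Milnor number mu = 7.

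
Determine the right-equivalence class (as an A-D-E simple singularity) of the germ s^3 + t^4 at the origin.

The Hessian of f at 0 is [[0, 0], [0, 0]] with rank 0, so corank 2. A Groebner basis of the Jacobian ideal J(f) in C{s,t} is {t^3, s^2}; counting standard monomials gives mu = 6. Corank 2; j^3 = s^3 is a perfect cube, so E-series; the 4-jet and mu = 6 give E_6.

E6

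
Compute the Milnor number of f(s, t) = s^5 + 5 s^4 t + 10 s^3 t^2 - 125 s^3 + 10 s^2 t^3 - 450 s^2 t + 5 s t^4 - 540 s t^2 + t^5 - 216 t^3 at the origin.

8

The Hessian of f at 0 has rank 0. Corank 2; j^3 = -(5*s + 6*t)^3 is a perfect cube, so E-series; the 5-jet and mu = 8 give E_8.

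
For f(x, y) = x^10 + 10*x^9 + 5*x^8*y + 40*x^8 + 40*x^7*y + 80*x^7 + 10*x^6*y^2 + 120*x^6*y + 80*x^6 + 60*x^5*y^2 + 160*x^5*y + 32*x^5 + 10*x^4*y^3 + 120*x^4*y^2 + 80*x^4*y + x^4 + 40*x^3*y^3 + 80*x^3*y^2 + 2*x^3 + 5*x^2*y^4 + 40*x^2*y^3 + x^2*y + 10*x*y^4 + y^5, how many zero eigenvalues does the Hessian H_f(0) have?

The Hessian at 0 is [[0, 0], [0, 0]] of rank 0; hence corank 2.

2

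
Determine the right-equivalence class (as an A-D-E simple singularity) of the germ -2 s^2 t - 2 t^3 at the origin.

The Hessian of f at 0 has rank 0. Corank 2; j^3 = -2*t*(s^2 + t^2) splits into three distinct lines over C (the quadratic factor has nonzero discriminant), so D_4.

D_4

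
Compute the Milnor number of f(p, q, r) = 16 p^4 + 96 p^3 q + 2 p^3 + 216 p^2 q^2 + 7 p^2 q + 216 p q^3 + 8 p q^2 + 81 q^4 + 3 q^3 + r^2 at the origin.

The Hessian of f at 0 is [[0, 0, 0], [0, 0, 0], [0, 0, 2]] with rank 1, so corank 2. A Groebner basis of the Jacobian ideal J(f) in C{p,q,r} is {p*q^2 + p*q/8 + q^2/8, -p*q/8 + q^3 - q^2/8, p^2 + 5*p*q/2 + 3*q^2/2, r}; counting standard monomials gives mu = 5. Corank 2; j^3 = (p + q)^2*(2*p + 3*q) has shape L^2 M (L != M), so D-series; mu = 5 gives D_5.

5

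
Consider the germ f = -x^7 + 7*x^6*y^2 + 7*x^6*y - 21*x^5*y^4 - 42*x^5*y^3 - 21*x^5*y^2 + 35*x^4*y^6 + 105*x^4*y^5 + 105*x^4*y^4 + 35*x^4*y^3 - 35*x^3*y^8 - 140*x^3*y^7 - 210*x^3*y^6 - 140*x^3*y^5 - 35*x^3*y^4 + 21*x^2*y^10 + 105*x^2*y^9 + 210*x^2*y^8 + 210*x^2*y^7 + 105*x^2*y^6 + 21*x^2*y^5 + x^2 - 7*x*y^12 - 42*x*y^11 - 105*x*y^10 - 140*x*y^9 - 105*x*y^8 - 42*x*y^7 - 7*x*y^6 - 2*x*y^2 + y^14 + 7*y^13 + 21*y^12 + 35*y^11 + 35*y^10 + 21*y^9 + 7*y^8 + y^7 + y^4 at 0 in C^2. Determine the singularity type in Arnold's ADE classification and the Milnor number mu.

Type A_6, Milnor number mu = 6.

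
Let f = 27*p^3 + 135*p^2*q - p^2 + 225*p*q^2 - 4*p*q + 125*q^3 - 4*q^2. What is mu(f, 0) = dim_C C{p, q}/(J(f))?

2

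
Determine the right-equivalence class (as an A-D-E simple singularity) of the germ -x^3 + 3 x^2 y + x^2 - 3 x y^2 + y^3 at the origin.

The Hessian of f at 0 has rank 1. Corank 1: A-series; mu = 2 gives A_2.

A_2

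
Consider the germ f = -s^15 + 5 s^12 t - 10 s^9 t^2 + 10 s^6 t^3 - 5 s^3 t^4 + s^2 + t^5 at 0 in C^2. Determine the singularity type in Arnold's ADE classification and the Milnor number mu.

The Hessian of f at 0 has rank 1. Corank 1: A-series; mu = 4 gives A_4.

Type A_{4}, Milnor number mu = 4.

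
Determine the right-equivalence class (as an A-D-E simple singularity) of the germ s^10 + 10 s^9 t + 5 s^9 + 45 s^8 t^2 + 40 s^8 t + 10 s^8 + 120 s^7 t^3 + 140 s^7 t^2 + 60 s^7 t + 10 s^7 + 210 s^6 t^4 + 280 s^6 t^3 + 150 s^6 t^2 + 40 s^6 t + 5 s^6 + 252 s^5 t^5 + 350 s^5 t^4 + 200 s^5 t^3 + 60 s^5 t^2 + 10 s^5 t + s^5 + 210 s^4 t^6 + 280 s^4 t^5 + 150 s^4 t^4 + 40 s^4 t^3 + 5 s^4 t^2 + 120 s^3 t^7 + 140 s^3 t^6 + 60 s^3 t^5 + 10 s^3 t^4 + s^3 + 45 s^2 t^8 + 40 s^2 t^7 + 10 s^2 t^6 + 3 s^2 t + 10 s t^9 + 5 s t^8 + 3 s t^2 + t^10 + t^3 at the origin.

The Hessian of f at 0 has rank 0. Corank 2; j^3 = (s + t)^3 is a perfect cube, so E-series; the 5-jet and mu = 8 give E_8.

E_{8}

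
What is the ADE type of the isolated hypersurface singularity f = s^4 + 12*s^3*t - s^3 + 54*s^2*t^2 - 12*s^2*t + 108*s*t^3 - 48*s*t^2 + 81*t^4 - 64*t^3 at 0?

E_{6}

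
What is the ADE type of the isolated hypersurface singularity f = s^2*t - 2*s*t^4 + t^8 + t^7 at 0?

D_9

The Hessian of f at 0 is [[0, 0], [0, 0]] with rank 0, so corank 2. A Groebner basis of the Jacobian ideal J(f) in C{s,t} is {s^2*t^2, -8*s^2*t - s^2 + s*t^3, -s*t + t^4, s^3}; counting standard monomials gives mu = 9. Corank 2; j^3 = s^2*t has shape L^2 M (L != M), so D-series; mu = 9 gives D_9.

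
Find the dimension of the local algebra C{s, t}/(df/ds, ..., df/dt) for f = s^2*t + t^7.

8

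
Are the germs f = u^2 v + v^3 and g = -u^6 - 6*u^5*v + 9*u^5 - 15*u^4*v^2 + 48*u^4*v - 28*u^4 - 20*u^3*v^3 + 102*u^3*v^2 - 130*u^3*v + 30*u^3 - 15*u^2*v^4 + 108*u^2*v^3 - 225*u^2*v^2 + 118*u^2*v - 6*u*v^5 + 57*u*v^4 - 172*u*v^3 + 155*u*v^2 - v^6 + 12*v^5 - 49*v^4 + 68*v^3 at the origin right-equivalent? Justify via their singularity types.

Yes.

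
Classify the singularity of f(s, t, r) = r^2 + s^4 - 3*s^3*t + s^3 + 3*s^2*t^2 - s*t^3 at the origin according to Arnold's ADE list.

The Hessian of f at 0 has rank 1. Corank 2; j^3 = s^3 is a perfect cube, so E-series; the 4-jet and mu = 7 give E_7.

E_{7}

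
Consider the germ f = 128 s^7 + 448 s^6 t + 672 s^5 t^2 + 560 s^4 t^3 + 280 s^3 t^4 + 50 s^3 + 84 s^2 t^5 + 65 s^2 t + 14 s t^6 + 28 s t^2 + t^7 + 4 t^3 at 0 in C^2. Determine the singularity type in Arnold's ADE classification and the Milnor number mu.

Type D_8, Milnor number mu = 8.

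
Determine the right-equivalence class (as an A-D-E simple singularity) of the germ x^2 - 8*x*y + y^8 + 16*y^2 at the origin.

The Hessian of f at 0 has rank 1. Corank 1: A-series; mu = 7 gives A_7.

A_7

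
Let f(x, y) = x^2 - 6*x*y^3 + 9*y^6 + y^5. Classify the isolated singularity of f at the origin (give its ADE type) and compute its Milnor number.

Type A_{4}, Milnor number mu = 4.

The Hessian of f at 0 is [[2, 0], [0, 0]] with rank 1, so corank 1. A Groebner basis of the Jacobian ideal J(f) in C{x,y} is {-x/3 + y^3, x^2, x*y}; counting standard monomials gives mu = 4. Corank 1: A-series; mu = 4 gives A_4.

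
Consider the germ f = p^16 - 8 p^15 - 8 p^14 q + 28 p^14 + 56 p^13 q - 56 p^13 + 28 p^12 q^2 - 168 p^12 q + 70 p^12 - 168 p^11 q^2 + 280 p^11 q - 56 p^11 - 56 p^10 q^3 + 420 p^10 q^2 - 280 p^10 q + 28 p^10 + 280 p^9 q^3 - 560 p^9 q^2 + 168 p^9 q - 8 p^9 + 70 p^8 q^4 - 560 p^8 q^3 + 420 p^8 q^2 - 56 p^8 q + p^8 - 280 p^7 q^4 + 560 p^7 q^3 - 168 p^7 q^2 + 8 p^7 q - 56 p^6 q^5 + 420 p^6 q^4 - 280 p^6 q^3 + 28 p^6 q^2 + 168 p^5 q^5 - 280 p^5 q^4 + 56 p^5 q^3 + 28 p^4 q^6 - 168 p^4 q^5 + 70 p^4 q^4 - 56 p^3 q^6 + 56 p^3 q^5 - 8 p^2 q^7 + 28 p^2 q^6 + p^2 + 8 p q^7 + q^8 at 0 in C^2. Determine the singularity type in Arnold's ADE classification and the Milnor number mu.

The Hessian of f at 0 has rank 1. Corank 1: A-series; mu = 7 gives A_7.

Type A_{7}, Milnor number mu = 7.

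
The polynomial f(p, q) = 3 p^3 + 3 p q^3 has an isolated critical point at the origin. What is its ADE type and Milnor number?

Type E7, Milnor number mu = 7.

The Hessian of f at 0 has rank 0. Corank 2; j^3 = 3*p^3 is a perfect cube, so E-series; the 4-jet and mu = 7 give E_7.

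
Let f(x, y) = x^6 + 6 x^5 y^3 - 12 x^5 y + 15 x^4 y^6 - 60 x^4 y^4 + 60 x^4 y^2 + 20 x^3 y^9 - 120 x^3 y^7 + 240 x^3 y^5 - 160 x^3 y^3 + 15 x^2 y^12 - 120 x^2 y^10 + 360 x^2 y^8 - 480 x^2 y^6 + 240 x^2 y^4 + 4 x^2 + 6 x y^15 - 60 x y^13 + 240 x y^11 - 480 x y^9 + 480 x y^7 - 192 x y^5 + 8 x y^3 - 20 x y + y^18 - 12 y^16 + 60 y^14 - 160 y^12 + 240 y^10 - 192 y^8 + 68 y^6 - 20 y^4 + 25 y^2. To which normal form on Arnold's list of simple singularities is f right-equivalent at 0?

A5

The Hessian of f at 0 is [[8, -20], [-20, 50]] with rank 1, so corank 1. A Groebner basis of the Jacobian ideal J(f) in C{x,y} is {x*y^2 + 5*x/2 - 25*y/4, x + y^3 - 5*y/2, x^2 - 5*x*y + 25*y^2/4}; counting standard monomials gives mu = 5. Corank 1: A-series; mu = 5 gives A_5.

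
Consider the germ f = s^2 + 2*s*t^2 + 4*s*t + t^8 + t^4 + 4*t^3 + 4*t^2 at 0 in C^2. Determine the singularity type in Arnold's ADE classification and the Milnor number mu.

Type A7, Milnor number mu = 7.

The Hessian of f at 0 is [[2, 4], [4, 8]] with rank 1, so corank 1. A Groebner basis of the Jacobian ideal J(f) in C{s,t} is {s^4 + 24*s^3 + 112*s^2*t - 176*s^2 - 448*s*t + 192*s + 384*t, s^3*t - 6*s^3 - 24*s^2*t + 32*s^2 + 80*s*t - 32*s - 64*t, s + t^2 + 2*t}; counting standard monomials gives mu = 7. Corank 1: A-series; mu = 7 gives A_7.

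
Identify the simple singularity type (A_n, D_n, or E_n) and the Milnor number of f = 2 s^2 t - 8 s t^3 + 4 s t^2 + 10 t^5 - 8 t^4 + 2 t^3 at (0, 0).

The Hessian of f at 0 is [[0, 0], [0, 0]] with rank 0, so corank 2. A Groebner basis of the Jacobian ideal J(f) in C{s,t} is {s^3 + 6*s^2 + 25*s*t/2 + 13*t^2/2, s^2*t - 4*s^2 - 17*s*t/2 - 9*t^2/2, 2*s^2 + s*t^2 + 9*s*t/2 + 5*t^2/2, -s*t/2 + t^3 - t^2/2}; counting standard monomials gives mu = 6. Corank 2; j^3 = 2*t*(s + t)^2 has shape L^2 M (L != M), so D-series; mu = 6 gives D_6.

Type D6, Milnor number mu = 6.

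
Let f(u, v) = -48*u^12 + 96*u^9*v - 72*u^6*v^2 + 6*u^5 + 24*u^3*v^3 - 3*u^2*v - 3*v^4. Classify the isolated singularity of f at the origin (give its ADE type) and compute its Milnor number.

Type D_{5}, Milnor number mu = 5.

The Hessian of f at 0 is [[0, 0], [0, 0]] with rank 0, so corank 2. A Groebner basis of the Jacobian ideal J(f) in C{u,v} is {u^3, u^2/4 + v^3, u*v}; counting standard monomials gives mu = 5. Corank 2; j^3 = -3*u^2*v has shape L^2 M (L != M), so D-series; mu = 5 gives D_5.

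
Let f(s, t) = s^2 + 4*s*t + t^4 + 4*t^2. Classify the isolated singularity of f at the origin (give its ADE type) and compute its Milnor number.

The Hessian of f at 0 is [[2, 4], [4, 8]] with rank 1, so corank 1. A Groebner basis of the Jacobian ideal J(f) in C{s,t} is {t^3, s + 2*t}; counting standard monomials gives mu = 3. Corank 1: A-series; mu = 3 gives A_3.

Type A_{3}, Milnor number mu = 3.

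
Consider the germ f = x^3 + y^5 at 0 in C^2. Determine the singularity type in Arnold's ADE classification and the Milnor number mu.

Type E_{8}, Milnor number mu = 8.

The Hessian of f at 0 is [[0, 0], [0, 0]] with rank 0, so corank 2. A Groebner basis of the Jacobian ideal J(f) in C{x,y} is {y^4, x^2}; counting standard monomials gives mu = 8. Corank 2; j^3 = x^3 is a perfect cube, so E-series; the 5-jet and mu = 8 give E_8.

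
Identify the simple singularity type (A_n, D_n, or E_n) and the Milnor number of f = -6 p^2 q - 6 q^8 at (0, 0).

Type D9, Milnor number mu = 9.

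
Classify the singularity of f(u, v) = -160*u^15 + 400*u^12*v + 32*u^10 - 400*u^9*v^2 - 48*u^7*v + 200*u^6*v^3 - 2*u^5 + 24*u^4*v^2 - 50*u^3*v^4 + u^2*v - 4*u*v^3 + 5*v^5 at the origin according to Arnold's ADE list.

The Hessian of f at 0 has rank 0. Corank 2; j^3 = u^2*v has shape L^2 M (L != M), so D-series; mu = 6 gives D_6.

D_6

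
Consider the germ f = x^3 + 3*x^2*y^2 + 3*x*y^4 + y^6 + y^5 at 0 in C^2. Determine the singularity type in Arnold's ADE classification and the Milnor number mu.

The Hessian of f at 0 is [[0, 0], [0, 0]] with rank 0, so corank 2. A Groebner basis of the Jacobian ideal J(f) in C{x,y} is {y^4, x^3, x^2/2 + x*y^2}; counting standard monomials gives mu = 8. Corank 2; j^3 = x^3 is a perfect cube, so E-series; the 5-jet and mu = 8 give E_8.

Type E8, Milnor number mu = 8.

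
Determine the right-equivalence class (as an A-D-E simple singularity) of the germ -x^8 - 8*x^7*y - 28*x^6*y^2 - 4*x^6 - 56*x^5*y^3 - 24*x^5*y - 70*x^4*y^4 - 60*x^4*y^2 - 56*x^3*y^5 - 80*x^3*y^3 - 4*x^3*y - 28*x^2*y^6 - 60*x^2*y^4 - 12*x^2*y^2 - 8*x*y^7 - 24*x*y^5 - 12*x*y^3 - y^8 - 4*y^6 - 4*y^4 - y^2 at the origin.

The Hessian of f at 0 has rank 1. Corank 1: A-series; mu = 7 gives A_7.

A7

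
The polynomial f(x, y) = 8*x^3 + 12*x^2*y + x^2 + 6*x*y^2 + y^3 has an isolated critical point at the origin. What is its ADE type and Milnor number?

Type A_{2}, Milnor number mu = 2.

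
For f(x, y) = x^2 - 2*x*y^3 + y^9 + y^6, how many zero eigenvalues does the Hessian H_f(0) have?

1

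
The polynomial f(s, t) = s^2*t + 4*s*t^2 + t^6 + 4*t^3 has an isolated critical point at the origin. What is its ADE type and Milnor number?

Type D_7, Milnor number mu = 7.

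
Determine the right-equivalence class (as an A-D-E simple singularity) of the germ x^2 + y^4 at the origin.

A3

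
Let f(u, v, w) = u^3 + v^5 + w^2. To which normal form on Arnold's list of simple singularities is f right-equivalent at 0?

E_{8}

The Hessian of f at 0 has rank 1. Corank 2; j^3 = u^3 is a perfect cube, so E-series; the 5-jet and mu = 8 give E_8.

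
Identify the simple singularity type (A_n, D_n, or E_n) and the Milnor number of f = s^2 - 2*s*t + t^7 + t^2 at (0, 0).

The Hessian of f at 0 has rank 1. Corank 1: A-series; mu = 6 gives A_6.

Type A6, Milnor number mu = 6.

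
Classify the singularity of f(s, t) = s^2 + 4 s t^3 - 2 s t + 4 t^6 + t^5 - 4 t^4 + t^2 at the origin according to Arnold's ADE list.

The Hessian of f at 0 is [[2, -2], [-2, 2]] with rank 1, so corank 1. A Groebner basis of the Jacobian ideal J(f) in C{s,t} is {s/2 + t^3 - t/2, s^2 - t^2, s*t - t^2}; counting standard monomials gives mu = 4. Corank 1: A-series; mu = 4 gives A_4.

A_{4}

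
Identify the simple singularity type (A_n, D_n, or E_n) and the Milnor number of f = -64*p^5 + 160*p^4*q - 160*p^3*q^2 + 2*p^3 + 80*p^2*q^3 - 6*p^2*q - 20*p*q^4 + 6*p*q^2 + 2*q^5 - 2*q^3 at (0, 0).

Type E_{8}, Milnor number mu = 8.

The Hessian of f at 0 has rank 0. Corank 2; j^3 = 2*(p - q)^3 is a perfect cube, so E-series; the 5-jet and mu = 8 give E_8.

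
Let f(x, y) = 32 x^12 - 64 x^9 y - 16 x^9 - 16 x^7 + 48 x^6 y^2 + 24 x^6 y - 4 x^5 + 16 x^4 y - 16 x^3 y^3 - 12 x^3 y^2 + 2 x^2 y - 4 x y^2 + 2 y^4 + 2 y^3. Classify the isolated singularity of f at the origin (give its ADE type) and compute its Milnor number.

The Hessian of f at 0 has rank 0. Corank 2; j^3 = 2*y*(x - y)^2 has shape L^2 M (L != M), so D-series; mu = 5 gives D_5.

Type D5, Milnor number mu = 5.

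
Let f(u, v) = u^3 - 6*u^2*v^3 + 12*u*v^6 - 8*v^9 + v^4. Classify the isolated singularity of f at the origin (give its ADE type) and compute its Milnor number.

Type E_{6}, Milnor number mu = 6.

The Hessian of f at 0 is [[0, 0], [0, 0]] with rank 0, so corank 2. A Groebner basis of the Jacobian ideal J(f) in C{u,v} is {v^3, u^2}; counting standard monomials gives mu = 6. Corank 2; j^3 = u^3 is a perfect cube, so E-series; the 4-jet and mu = 6 give E_6.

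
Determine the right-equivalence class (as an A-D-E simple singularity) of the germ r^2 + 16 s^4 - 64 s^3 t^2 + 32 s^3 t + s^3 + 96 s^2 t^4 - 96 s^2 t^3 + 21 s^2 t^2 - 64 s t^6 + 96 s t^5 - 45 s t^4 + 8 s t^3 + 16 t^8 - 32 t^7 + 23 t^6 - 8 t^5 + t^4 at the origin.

E_{6}

The Hessian of f at 0 has rank 1. Corank 2; j^3 = s^3 is a perfect cube, so E-series; the 4-jet and mu = 6 give E_6.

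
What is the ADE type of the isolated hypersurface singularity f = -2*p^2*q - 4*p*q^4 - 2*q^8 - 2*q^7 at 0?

D9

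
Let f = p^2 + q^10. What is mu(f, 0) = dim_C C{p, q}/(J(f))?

9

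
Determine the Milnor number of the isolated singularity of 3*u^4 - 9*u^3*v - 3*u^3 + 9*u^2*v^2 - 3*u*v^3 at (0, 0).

7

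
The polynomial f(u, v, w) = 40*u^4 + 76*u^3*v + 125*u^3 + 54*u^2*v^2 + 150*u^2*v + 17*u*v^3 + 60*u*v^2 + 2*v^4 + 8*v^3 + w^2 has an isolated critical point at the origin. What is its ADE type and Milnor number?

Type E_{7}, Milnor number mu = 7.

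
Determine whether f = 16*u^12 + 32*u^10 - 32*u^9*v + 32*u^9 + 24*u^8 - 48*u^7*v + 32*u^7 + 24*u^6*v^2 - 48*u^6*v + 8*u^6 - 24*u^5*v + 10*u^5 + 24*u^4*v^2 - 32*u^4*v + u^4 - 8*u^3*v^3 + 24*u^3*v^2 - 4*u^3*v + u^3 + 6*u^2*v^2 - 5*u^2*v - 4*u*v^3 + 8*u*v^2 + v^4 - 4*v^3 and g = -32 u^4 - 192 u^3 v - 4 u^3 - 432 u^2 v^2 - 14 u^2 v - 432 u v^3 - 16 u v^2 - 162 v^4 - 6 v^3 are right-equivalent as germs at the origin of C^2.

Yes.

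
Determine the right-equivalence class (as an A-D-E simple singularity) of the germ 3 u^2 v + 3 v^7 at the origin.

D8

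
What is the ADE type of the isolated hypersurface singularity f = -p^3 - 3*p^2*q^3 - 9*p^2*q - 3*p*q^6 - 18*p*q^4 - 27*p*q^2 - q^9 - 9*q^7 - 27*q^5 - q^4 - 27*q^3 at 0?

The Hessian of f at 0 is [[0, 0], [0, 0]] with rank 0, so corank 2. A Groebner basis of the Jacobian ideal J(f) in C{p,q} is {q^3, p^2 + 6*p*q + 9*q^2}; counting standard monomials gives mu = 6. Corank 2; j^3 = -(p + 3*q)^3 is a perfect cube, so E-series; the 4-jet and mu = 6 give E_6.

E6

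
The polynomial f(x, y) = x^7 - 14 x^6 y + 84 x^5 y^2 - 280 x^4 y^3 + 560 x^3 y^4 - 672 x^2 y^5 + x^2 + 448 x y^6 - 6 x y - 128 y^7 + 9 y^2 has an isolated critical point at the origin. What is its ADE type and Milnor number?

Type A_{6}, Milnor number mu = 6.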